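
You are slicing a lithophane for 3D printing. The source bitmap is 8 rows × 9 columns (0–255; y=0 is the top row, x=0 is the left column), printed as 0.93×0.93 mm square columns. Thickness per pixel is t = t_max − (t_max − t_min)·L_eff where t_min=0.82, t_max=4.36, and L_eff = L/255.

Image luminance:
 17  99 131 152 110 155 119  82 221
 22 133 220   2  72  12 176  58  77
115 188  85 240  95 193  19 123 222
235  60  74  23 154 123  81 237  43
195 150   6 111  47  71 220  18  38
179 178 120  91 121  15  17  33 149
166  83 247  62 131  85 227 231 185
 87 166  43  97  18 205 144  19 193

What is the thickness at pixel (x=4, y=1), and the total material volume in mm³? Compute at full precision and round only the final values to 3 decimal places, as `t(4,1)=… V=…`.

span = t_max - t_min = 4.36 - 0.82 = 3.540
L(4,1) = 72, L_eff = 72/255 = 0.282353
t(4,1) = 4.36 - 3.540·0.282353 = 3.360
Σt over all 8·9 pixels = 421758/2125 ≈ 198.4743529
V = pitch²·Σt = 0.93²·421758/2125 = 171.660

t(4,1)=3.360 V=171.660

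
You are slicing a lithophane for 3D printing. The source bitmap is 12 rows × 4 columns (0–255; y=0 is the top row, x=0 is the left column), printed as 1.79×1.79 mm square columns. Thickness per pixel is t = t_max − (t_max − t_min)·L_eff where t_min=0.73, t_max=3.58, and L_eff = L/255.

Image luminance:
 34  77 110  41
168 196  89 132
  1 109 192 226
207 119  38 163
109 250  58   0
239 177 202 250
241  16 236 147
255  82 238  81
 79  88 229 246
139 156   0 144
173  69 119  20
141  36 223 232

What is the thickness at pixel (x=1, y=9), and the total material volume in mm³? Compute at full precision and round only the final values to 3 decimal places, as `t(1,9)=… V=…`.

span = t_max - t_min = 3.58 - 0.73 = 2.850
L(1,9) = 156, L_eff = 156/255 = 0.611765
t(1,9) = 3.58 - 2.850·0.611765 = 1.836
Σt over all 12·4 pixels = 33433/340 ≈ 98.3323529
V = pitch²·Σt = 1.79²·33433/340 = 315.067

t(1,9)=1.836 V=315.067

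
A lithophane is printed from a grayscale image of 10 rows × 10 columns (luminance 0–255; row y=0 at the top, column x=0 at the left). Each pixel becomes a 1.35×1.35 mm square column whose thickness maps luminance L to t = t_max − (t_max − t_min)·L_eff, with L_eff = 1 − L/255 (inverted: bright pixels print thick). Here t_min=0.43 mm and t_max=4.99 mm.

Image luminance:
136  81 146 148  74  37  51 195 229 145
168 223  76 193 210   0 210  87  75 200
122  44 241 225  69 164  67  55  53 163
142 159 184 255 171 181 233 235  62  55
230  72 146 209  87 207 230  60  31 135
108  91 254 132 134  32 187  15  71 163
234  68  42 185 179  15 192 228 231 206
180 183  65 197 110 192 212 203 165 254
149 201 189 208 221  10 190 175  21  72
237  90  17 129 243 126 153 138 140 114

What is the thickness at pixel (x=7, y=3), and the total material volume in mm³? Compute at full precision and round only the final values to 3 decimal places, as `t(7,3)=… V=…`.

t(7,3)=4.632 V=545.130

span = t_max - t_min = 4.99 - 0.43 = 4.560
L(7,3) = 235, L_eff = 1 - 235/255 = 0.078431 (inverted)
t(7,3) = 4.99 - 4.560·0.078431 = 4.632
Σt over all 10·10 pixels = 635611/2125 ≈ 299.1110588
V = pitch²·Σt = 1.35²·635611/2125 = 545.130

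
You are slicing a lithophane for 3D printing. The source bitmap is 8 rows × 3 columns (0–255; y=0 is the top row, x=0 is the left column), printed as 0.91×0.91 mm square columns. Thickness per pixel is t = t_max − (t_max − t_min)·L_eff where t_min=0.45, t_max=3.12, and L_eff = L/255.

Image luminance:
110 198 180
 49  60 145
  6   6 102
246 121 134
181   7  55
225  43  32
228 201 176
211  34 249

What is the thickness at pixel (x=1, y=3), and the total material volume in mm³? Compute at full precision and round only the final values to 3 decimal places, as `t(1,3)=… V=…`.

t(1,3)=1.853 V=36.005

span = t_max - t_min = 3.12 - 0.45 = 2.670
L(1,3) = 121, L_eff = 121/255 = 0.474510
t(1,3) = 3.12 - 2.670·0.474510 = 1.853
Σt over all 8·3 pixels = 369569/8500 ≈ 43.4787059
V = pitch²·Σt = 0.91²·369569/8500 = 36.005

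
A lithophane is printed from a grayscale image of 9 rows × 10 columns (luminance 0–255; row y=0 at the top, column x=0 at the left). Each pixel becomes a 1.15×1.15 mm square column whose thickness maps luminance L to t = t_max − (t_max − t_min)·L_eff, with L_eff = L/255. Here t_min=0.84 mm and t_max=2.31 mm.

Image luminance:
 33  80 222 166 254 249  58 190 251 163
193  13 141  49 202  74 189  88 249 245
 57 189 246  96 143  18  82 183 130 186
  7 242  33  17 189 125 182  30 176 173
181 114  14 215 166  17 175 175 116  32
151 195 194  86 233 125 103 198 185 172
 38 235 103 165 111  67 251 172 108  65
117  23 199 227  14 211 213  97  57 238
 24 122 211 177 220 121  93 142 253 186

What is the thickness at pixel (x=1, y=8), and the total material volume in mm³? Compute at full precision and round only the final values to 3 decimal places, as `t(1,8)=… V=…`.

t(1,8)=1.607 V=177.973

span = t_max - t_min = 2.31 - 0.84 = 1.470
L(1,8) = 122, L_eff = 122/255 = 0.478431
t(1,8) = 2.31 - 1.470·0.478431 = 1.607
Σt over all 9·10 pixels = 114387/850 ≈ 134.5729412
V = pitch²·Σt = 1.15²·114387/850 = 177.973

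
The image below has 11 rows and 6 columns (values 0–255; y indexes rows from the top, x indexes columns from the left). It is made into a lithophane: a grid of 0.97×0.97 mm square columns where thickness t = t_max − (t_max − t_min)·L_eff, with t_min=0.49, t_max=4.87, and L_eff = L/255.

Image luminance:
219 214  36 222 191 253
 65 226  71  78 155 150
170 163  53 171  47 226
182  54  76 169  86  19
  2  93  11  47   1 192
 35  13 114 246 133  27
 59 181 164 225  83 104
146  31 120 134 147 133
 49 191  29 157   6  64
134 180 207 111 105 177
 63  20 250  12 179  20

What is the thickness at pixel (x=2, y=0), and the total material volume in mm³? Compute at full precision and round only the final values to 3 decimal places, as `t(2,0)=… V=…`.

t(2,0)=4.252 V=178.127

span = t_max - t_min = 4.87 - 0.49 = 4.380
L(2,0) = 36, L_eff = 36/255 = 0.141176
t(2,0) = 4.87 - 4.380·0.141176 = 4.252
Σt over all 11·6 pixels = 402296/2125 ≈ 189.3157647
V = pitch²·Σt = 0.97²·402296/2125 = 178.127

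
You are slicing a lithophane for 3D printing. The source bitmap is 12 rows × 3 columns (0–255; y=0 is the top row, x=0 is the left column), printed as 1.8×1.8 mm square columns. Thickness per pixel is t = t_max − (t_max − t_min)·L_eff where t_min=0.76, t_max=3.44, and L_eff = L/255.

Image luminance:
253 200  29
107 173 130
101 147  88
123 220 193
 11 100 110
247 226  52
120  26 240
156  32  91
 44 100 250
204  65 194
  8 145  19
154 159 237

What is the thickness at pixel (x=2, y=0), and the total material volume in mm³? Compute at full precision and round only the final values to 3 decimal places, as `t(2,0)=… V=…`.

span = t_max - t_min = 3.44 - 0.76 = 2.680
L(2,0) = 29, L_eff = 29/255 = 0.113725
t(2,0) = 3.44 - 2.680·0.113725 = 3.135
Σt over all 12·3 pixels = 470962/6375 ≈ 73.8763922
V = pitch²·Σt = 1.8²·470962/6375 = 239.360

t(2,0)=3.135 V=239.360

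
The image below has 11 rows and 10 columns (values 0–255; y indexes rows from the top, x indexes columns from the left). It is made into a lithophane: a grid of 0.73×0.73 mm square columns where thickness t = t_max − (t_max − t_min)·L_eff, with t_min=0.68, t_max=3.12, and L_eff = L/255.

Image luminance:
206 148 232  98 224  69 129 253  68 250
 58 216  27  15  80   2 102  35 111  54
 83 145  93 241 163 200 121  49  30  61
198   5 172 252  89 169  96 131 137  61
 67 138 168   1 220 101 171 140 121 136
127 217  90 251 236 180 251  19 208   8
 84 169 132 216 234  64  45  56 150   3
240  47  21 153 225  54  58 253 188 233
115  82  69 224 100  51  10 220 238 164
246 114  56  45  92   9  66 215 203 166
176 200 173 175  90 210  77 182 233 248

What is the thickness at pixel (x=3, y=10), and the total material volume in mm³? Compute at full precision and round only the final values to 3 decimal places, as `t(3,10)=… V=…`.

span = t_max - t_min = 3.12 - 0.68 = 2.440
L(3,10) = 175, L_eff = 175/255 = 0.686275
t(3,10) = 3.12 - 2.440·0.686275 = 1.445
Σt over all 11·10 pixels = 1297483/6375 ≈ 203.5267451
V = pitch²·Σt = 0.73²·1297483/6375 = 108.459

t(3,10)=1.445 V=108.459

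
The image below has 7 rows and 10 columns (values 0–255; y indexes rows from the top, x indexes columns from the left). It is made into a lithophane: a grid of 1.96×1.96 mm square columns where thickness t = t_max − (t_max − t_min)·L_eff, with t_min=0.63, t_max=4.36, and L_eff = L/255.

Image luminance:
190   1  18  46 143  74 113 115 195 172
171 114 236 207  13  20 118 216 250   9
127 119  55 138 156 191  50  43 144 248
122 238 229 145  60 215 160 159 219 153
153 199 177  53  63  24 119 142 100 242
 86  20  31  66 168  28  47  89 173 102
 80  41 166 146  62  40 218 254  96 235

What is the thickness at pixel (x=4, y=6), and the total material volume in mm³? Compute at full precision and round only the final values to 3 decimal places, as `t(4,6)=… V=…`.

t(4,6)=3.453 V=677.285

span = t_max - t_min = 4.36 - 0.63 = 3.730
L(4,6) = 62, L_eff = 62/255 = 0.243137
t(4,6) = 4.36 - 3.730·0.243137 = 3.453
Σt over all 7·10 pixels = 1123931/6375 ≈ 176.3029020
V = pitch²·Σt = 1.96²·1123931/6375 = 677.285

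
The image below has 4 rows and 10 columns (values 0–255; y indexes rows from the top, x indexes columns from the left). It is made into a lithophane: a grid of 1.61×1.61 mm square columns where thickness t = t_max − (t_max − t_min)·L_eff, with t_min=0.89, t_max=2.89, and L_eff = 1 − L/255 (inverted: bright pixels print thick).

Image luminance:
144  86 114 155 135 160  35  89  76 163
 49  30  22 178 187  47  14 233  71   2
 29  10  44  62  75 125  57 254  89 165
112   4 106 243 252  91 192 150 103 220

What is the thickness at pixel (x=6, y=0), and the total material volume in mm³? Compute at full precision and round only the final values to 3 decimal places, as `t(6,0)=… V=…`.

span = t_max - t_min = 2.89 - 0.89 = 2.000
L(6,0) = 35, L_eff = 1 - 35/255 = 0.862745 (inverted)
t(6,0) = 2.89 - 2.000·0.862745 = 1.165
Σt over all 4·10 pixels = 17824/255 ≈ 69.8980392
V = pitch²·Σt = 1.61²·17824/255 = 181.183

t(6,0)=1.165 V=181.183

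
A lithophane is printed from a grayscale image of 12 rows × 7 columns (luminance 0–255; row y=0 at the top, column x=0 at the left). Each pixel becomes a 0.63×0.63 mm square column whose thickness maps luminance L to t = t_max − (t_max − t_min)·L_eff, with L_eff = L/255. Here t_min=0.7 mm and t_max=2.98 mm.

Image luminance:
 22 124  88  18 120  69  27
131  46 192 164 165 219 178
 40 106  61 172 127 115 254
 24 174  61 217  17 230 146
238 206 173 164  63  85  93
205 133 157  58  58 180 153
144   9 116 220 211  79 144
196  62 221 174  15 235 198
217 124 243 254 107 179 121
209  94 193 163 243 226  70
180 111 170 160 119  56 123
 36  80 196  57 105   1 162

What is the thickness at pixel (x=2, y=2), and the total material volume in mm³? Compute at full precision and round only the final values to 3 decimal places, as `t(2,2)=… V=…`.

span = t_max - t_min = 2.98 - 0.7 = 2.280
L(2,2) = 61, L_eff = 61/255 = 0.239216
t(2,2) = 2.98 - 2.280·0.239216 = 2.435
Σt over all 12·7 pixels = 317306/2125 ≈ 149.3204706
V = pitch²·Σt = 0.63²·317306/2125 = 59.265

t(2,2)=2.435 V=59.265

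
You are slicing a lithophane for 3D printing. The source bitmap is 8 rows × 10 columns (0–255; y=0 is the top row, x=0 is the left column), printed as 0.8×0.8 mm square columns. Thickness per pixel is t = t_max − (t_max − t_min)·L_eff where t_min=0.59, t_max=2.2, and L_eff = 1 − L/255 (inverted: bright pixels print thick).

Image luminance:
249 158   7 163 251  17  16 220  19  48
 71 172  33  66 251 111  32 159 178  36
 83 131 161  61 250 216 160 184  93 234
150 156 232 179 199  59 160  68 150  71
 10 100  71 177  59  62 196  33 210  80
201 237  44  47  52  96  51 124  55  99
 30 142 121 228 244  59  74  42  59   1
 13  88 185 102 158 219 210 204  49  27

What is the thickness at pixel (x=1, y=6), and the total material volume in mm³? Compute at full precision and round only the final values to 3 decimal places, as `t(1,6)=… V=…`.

t(1,6)=1.487 V=68.648

span = t_max - t_min = 2.2 - 0.59 = 1.610
L(1,6) = 142, L_eff = 1 - 142/255 = 0.443137 (inverted)
t(1,6) = 2.2 - 1.610·0.443137 = 1.487
Σt over all 8·10 pixels = 911731/8500 ≈ 107.2624706
V = pitch²·Σt = 0.8²·911731/8500 = 68.648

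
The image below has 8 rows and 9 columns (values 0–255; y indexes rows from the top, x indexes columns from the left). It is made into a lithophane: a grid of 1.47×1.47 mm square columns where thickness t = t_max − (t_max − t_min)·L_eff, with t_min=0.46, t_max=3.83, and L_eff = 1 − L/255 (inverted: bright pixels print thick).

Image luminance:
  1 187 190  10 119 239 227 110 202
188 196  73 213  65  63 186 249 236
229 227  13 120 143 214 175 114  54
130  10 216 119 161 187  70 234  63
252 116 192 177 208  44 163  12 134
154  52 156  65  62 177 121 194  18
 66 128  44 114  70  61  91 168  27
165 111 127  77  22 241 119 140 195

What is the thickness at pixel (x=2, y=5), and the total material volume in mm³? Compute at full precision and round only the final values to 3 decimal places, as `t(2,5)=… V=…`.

span = t_max - t_min = 3.83 - 0.46 = 3.370
L(2,5) = 156, L_eff = 1 - 156/255 = 0.388235 (inverted)
t(2,5) = 3.83 - 3.370·0.388235 = 2.522
Σt over all 8·9 pixels = 1011178/6375 ≈ 158.6161569
V = pitch²·Σt = 1.47²·1011178/6375 = 342.754

t(2,5)=2.522 V=342.754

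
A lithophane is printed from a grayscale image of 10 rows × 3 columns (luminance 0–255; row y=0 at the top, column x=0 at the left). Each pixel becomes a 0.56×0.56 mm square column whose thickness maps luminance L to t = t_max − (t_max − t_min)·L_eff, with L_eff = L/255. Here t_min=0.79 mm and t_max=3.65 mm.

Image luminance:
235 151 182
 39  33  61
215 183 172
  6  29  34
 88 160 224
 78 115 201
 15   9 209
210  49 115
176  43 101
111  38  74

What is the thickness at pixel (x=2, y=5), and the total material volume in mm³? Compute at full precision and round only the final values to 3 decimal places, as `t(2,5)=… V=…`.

span = t_max - t_min = 3.65 - 0.79 = 2.860
L(2,5) = 201, L_eff = 201/255 = 0.788235
t(2,5) = 3.65 - 2.860·0.788235 = 1.396
Σt over all 10·3 pixels = 916217/12750 ≈ 71.8601569
V = pitch²·Σt = 0.56²·916217/12750 = 22.535

t(2,5)=1.396 V=22.535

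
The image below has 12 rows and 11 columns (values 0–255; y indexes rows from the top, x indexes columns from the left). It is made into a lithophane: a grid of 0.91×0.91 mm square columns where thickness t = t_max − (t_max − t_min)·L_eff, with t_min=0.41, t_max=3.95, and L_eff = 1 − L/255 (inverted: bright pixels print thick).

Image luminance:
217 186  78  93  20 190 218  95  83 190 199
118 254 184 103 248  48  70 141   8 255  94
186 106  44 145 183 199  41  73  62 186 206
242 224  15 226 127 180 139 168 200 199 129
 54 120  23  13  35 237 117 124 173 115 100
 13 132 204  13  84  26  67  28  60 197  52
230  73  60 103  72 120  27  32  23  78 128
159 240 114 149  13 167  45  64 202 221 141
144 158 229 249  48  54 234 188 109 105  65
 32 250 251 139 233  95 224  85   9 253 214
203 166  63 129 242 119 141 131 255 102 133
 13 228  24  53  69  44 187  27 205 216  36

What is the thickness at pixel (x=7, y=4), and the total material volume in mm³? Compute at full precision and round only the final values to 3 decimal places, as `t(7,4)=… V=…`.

span = t_max - t_min = 3.95 - 0.41 = 3.540
L(7,4) = 124, L_eff = 1 - 124/255 = 0.513725 (inverted)
t(7,4) = 3.95 - 3.540·0.513725 = 2.131
Σt over all 12·11 pixels = 615738/2125 ≈ 289.7590588
V = pitch²·Σt = 0.91²·615738/2125 = 239.949

t(7,4)=2.131 V=239.949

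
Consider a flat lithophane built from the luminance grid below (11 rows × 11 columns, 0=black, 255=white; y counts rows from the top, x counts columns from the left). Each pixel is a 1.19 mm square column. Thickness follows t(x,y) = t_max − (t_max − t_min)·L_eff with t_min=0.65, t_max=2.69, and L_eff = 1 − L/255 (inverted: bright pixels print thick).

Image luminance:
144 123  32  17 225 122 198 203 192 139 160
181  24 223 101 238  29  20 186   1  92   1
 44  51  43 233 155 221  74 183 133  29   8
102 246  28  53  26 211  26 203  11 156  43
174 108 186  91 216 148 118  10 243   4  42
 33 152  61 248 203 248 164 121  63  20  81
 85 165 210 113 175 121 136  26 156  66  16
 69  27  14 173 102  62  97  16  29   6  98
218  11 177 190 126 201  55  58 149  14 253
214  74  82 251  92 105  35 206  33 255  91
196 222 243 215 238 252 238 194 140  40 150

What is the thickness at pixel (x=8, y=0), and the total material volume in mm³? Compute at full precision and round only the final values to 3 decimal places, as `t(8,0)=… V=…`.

span = t_max - t_min = 2.69 - 0.65 = 2.040
L(8,0) = 192, L_eff = 1 - 192/255 = 0.247059 (inverted)
t(8,0) = 2.69 - 2.040·0.247059 = 2.186
Σt over all 11·11 pixels = 195.802
V = pitch²·Σt = 1.19²·195.802 = 277.275

t(8,0)=2.186 V=277.275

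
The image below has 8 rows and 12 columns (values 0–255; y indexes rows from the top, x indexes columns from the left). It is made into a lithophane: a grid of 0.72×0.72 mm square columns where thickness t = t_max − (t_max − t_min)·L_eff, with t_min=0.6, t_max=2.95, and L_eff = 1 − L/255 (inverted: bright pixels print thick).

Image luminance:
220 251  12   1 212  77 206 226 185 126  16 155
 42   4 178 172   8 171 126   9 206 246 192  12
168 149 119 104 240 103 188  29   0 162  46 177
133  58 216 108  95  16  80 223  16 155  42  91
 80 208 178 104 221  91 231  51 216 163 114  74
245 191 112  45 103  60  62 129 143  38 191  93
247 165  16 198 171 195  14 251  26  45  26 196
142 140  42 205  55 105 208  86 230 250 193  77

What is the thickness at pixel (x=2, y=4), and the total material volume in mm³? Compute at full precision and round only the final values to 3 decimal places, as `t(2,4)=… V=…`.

span = t_max - t_min = 2.95 - 0.6 = 2.350
L(2,4) = 178, L_eff = 1 - 178/255 = 0.301961 (inverted)
t(2,4) = 2.95 - 2.350·0.301961 = 2.240
Σt over all 8·12 pixels = 867019/5100 ≈ 170.0037255
V = pitch²·Σt = 0.72²·867019/5100 = 88.130

t(2,4)=2.240 V=88.130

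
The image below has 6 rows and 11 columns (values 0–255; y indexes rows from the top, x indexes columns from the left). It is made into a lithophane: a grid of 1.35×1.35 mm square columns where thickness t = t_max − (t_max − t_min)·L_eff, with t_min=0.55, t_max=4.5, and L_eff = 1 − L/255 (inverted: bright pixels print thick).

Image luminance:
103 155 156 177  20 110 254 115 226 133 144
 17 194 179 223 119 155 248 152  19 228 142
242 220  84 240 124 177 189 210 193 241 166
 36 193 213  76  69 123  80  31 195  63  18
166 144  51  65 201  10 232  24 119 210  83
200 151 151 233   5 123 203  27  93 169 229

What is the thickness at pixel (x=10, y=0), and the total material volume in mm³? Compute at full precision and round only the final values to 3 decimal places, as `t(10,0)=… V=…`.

t(10,0)=2.781 V=329.861

span = t_max - t_min = 4.5 - 0.55 = 3.950
L(10,0) = 144, L_eff = 1 - 144/255 = 0.435294 (inverted)
t(10,0) = 4.5 - 3.950·0.435294 = 2.781
Σt over all 6·11 pixels = 923069/5100 ≈ 180.9939216
V = pitch²·Σt = 1.35²·923069/5100 = 329.861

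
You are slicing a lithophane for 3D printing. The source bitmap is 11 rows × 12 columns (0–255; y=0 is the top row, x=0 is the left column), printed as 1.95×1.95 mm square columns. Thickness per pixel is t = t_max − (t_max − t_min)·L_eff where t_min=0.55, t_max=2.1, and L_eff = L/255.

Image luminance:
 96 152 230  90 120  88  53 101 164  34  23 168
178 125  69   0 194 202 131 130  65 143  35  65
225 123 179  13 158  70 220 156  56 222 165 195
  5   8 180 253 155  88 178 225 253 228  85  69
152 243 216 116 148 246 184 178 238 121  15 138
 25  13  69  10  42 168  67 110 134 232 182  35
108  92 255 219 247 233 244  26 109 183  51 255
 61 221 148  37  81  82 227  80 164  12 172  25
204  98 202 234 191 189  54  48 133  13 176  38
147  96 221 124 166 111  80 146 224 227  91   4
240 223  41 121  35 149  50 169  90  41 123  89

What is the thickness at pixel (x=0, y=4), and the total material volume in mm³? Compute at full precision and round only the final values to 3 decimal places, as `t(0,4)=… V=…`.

t(0,4)=1.176 V=657.268

span = t_max - t_min = 2.1 - 0.55 = 1.550
L(0,4) = 152, L_eff = 152/255 = 0.596078
t(0,4) = 2.1 - 1.550·0.596078 = 1.176
Σt over all 11·12 pixels = 881543/5100 ≈ 172.8515686
V = pitch²·Σt = 1.95²·881543/5100 = 657.268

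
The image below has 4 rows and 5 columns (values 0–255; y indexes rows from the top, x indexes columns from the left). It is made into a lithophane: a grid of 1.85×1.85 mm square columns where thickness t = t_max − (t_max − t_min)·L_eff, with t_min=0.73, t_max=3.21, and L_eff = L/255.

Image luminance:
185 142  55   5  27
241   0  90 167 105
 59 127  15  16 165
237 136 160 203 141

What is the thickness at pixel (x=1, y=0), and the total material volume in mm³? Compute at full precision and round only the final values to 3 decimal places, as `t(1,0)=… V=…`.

t(1,0)=1.829 V=143.967

span = t_max - t_min = 3.21 - 0.73 = 2.480
L(1,0) = 142, L_eff = 142/255 = 0.556863
t(1,0) = 3.21 - 2.480·0.556863 = 1.829
Σt over all 4·5 pixels = 268163/6375 ≈ 42.0647843
V = pitch²·Σt = 1.85²·268163/6375 = 143.967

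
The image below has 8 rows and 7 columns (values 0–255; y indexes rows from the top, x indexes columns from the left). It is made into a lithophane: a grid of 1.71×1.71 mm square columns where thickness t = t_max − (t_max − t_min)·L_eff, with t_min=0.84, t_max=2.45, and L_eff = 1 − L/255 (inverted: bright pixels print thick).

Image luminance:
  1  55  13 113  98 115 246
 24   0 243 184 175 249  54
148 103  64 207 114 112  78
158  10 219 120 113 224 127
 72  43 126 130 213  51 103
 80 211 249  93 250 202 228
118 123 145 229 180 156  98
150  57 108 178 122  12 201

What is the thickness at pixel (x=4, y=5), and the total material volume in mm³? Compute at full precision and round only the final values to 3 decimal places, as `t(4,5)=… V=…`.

span = t_max - t_min = 2.45 - 0.84 = 1.610
L(4,5) = 250, L_eff = 1 - 250/255 = 0.019608 (inverted)
t(4,5) = 2.45 - 1.610·0.019608 = 2.418
Σt over all 8·7 pixels = 474803/5100 ≈ 93.0986275
V = pitch²·Σt = 1.71²·474803/5100 = 272.230

t(4,5)=2.418 V=272.230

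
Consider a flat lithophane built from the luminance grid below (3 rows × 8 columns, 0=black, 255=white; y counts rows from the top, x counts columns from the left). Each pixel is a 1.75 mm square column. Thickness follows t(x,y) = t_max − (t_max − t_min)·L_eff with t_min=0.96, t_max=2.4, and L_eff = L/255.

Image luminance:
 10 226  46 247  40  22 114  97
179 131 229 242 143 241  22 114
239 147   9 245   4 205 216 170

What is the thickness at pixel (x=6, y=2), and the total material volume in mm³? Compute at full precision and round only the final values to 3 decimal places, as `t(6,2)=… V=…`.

span = t_max - t_min = 2.4 - 0.96 = 1.440
L(6,2) = 216, L_eff = 216/255 = 0.847059
t(6,2) = 2.4 - 1.440·0.847059 = 1.180
Σt over all 3·8 pixels = 82344/2125 ≈ 38.7501176
V = pitch²·Σt = 1.75²·82344/2125 = 118.672

t(6,2)=1.180 V=118.672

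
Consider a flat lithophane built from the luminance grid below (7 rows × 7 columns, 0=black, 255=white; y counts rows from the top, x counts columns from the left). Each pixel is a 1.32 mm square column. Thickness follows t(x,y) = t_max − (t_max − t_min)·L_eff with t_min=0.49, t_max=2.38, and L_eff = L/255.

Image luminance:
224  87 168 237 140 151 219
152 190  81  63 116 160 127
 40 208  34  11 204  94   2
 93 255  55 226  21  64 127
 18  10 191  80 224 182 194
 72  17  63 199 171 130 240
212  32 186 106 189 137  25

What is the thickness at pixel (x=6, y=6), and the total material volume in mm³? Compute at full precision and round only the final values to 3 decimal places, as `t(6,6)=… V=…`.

span = t_max - t_min = 2.38 - 0.49 = 1.890
L(6,6) = 25, L_eff = 25/255 = 0.098039
t(6,6) = 2.38 - 1.890·0.098039 = 2.195
Σt over all 7·7 pixels = 598969/8500 ≈ 70.4669412
V = pitch²·Σt = 1.32²·598969/8500 = 122.782

t(6,6)=2.195 V=122.782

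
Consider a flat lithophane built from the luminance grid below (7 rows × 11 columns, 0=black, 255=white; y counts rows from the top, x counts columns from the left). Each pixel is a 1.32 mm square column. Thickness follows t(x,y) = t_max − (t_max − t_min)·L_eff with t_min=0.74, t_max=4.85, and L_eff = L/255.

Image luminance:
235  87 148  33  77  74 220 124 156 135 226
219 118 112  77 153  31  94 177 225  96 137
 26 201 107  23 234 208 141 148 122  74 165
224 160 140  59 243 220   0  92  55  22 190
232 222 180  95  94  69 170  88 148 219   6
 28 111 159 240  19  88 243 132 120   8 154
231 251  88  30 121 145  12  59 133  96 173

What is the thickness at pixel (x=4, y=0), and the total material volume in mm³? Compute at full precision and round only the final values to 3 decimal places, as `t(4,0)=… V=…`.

t(4,0)=3.609 V=370.652

span = t_max - t_min = 4.85 - 0.74 = 4.110
L(4,0) = 77, L_eff = 77/255 = 0.301961
t(4,0) = 4.85 - 4.110·0.301961 = 3.609
Σt over all 7·11 pixels = 1808161/8500 ≈ 212.7248235
V = pitch²·Σt = 1.32²·1808161/8500 = 370.652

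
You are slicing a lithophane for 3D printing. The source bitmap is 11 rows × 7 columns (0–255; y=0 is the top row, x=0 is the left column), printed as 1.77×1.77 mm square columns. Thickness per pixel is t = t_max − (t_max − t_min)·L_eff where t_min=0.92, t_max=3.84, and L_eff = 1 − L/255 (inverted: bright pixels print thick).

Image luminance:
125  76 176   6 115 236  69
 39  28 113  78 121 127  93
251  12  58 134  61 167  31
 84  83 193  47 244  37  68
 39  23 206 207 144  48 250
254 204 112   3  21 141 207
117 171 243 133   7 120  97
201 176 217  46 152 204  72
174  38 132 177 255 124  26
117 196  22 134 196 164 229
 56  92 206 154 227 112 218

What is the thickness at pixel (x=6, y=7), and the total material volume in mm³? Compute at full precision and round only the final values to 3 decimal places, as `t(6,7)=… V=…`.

span = t_max - t_min = 3.84 - 0.92 = 2.920
L(6,7) = 72, L_eff = 1 - 72/255 = 0.717647 (inverted)
t(6,7) = 3.84 - 2.920·0.717647 = 1.744
Σt over all 11·7 pixels = 1162333/6375 ≈ 182.3267451
V = pitch²·Σt = 1.77²·1162333/6375 = 571.211

t(6,7)=1.744 V=571.211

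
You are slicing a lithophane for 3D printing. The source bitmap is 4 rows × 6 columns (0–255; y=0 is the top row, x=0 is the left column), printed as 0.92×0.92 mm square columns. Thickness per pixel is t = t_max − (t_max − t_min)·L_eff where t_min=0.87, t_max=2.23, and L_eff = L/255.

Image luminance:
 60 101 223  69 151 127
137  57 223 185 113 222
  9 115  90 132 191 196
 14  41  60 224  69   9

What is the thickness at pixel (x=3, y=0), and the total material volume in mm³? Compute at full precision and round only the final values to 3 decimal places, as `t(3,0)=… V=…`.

t(3,0)=1.862 V=32.579

span = t_max - t_min = 2.23 - 0.87 = 1.360
L(3,0) = 69, L_eff = 69/255 = 0.270588
t(3,0) = 2.23 - 1.360·0.270588 = 1.862
Σt over all 4·6 pixels = 14434/375 ≈ 38.4906667
V = pitch²·Σt = 0.92²·14434/375 = 32.579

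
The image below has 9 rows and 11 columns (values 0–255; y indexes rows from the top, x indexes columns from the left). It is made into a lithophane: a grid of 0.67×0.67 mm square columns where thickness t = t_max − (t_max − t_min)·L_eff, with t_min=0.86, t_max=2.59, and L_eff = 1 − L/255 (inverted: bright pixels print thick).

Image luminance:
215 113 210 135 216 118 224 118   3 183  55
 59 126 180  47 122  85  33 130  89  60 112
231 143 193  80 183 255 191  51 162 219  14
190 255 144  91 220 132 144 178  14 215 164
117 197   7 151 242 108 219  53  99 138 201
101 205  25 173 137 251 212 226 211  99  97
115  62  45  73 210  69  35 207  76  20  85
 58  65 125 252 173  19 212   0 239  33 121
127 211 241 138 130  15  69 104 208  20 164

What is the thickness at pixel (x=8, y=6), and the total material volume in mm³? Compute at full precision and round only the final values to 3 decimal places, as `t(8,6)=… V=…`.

t(8,6)=1.376 V=78.091

span = t_max - t_min = 2.59 - 0.86 = 1.730
L(8,6) = 76, L_eff = 1 - 76/255 = 0.701961 (inverted)
t(8,6) = 2.59 - 1.730·0.701961 = 1.376
Σt over all 9·11 pixels = 739331/4250 ≈ 173.9602353
V = pitch²·Σt = 0.67²·739331/4250 = 78.091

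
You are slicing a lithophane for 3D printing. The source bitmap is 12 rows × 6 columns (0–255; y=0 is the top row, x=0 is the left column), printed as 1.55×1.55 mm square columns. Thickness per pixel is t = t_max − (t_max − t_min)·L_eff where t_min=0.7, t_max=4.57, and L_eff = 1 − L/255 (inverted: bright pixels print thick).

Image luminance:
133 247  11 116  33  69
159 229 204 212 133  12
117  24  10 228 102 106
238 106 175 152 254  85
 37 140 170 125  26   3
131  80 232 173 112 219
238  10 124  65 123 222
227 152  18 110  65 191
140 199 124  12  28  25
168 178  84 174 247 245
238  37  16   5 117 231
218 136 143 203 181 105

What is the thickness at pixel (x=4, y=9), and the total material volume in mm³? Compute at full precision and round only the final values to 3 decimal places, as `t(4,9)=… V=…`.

t(4,9)=4.449 V=463.897

span = t_max - t_min = 4.57 - 0.7 = 3.870
L(4,9) = 247, L_eff = 1 - 247/255 = 0.031373 (inverted)
t(4,9) = 4.57 - 3.870·0.031373 = 4.449
Σt over all 12·6 pixels = 820629/4250 ≈ 193.0891765
V = pitch²·Σt = 1.55²·820629/4250 = 463.897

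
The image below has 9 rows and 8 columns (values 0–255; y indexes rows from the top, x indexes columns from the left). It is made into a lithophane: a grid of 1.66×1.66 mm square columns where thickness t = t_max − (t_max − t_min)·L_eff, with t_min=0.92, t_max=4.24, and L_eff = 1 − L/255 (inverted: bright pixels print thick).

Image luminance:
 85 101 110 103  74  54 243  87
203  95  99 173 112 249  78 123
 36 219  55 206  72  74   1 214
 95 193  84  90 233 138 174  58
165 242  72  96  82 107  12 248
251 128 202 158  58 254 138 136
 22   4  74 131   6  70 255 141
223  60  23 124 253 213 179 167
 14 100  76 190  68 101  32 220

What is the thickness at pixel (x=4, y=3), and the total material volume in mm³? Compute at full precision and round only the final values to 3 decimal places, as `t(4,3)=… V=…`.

span = t_max - t_min = 4.24 - 0.92 = 3.320
L(4,3) = 233, L_eff = 1 - 233/255 = 0.086275 (inverted)
t(4,3) = 4.24 - 3.320·0.086275 = 3.954
Σt over all 9·8 pixels = 1171438/6375 ≈ 183.7549804
V = pitch²·Σt = 1.66²·1171438/6375 = 506.355

t(4,3)=3.954 V=506.355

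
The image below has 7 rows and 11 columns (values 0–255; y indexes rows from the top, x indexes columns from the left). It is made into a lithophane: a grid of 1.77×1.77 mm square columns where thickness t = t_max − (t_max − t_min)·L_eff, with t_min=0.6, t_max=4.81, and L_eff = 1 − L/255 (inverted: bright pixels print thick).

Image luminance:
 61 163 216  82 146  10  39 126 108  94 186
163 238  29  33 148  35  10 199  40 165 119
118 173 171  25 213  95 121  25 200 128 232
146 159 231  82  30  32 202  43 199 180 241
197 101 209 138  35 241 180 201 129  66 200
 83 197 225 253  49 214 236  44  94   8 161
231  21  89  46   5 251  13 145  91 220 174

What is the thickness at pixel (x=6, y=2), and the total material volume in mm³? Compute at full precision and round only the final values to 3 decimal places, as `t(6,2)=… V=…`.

span = t_max - t_min = 4.81 - 0.6 = 4.210
L(6,2) = 121, L_eff = 1 - 121/255 = 0.525490 (inverted)
t(6,2) = 4.81 - 4.210·0.525490 = 2.598
Σt over all 7·11 pixels = 5389363/25500 ≈ 211.3475686
V = pitch²·Σt = 1.77²·5389363/25500 = 662.131

t(6,2)=2.598 V=662.131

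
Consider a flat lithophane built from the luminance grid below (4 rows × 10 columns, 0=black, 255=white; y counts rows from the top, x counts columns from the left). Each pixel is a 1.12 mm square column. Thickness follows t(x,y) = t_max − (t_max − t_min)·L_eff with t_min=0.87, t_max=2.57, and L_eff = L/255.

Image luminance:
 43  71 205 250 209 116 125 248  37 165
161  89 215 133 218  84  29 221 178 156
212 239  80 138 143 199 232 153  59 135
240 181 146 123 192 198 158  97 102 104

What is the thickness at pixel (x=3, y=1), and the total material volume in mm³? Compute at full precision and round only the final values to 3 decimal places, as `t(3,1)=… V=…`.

t(3,1)=1.683 V=78.074

span = t_max - t_min = 2.57 - 0.87 = 1.700
L(3,1) = 133, L_eff = 133/255 = 0.521569
t(3,1) = 2.57 - 1.700·0.521569 = 1.683
Σt over all 4·10 pixels = 62.24
V = pitch²·Σt = 1.12²·62.24 = 78.074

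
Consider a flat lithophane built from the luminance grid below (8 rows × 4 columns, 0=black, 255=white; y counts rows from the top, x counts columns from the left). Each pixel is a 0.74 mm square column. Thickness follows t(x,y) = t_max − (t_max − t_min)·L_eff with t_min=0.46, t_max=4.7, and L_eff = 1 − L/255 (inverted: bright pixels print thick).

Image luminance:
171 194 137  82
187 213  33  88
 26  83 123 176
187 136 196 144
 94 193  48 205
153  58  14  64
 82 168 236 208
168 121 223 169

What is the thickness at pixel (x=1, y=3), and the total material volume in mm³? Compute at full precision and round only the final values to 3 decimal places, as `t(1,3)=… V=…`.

span = t_max - t_min = 4.7 - 0.46 = 4.240
L(1,3) = 136, L_eff = 1 - 136/255 = 0.466667 (inverted)
t(1,3) = 4.7 - 4.240·0.466667 = 2.721
Σt over all 8·4 pixels = 37208/425 ≈ 87.5482353
V = pitch²·Σt = 0.74²·37208/425 = 47.941

t(1,3)=2.721 V=47.941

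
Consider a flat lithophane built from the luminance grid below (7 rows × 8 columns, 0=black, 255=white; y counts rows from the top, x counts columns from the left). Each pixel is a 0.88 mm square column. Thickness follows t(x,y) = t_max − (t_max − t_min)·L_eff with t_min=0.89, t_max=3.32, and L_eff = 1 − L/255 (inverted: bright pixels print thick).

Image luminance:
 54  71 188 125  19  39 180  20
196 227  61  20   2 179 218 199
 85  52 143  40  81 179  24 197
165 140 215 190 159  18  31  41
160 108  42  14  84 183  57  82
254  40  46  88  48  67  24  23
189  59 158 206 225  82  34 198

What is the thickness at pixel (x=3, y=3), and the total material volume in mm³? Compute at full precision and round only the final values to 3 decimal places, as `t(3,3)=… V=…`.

span = t_max - t_min = 3.32 - 0.89 = 2.430
L(3,3) = 190, L_eff = 1 - 190/255 = 0.254902 (inverted)
t(3,3) = 3.32 - 2.430·0.254902 = 2.701
Σt over all 7·8 pixels = 911989/8500 ≈ 107.2928235
V = pitch²·Σt = 0.88²·911989/8500 = 83.088

t(3,3)=2.701 V=83.088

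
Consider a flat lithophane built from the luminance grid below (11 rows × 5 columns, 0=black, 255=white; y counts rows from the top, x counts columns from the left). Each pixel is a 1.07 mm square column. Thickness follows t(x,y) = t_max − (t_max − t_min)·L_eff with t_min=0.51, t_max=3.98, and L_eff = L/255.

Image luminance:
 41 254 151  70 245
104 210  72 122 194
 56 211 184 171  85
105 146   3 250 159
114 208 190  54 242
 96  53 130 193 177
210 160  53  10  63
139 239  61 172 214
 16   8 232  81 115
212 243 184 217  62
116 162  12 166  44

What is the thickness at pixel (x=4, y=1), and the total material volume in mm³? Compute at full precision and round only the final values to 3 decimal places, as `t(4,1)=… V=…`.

span = t_max - t_min = 3.98 - 0.51 = 3.470
L(4,1) = 194, L_eff = 194/255 = 0.760784
t(4,1) = 3.98 - 3.470·0.760784 = 1.340
Σt over all 11·5 pixels = 2986043/25500 ≈ 117.0997255
V = pitch²·Σt = 1.07²·2986043/25500 = 134.067

t(4,1)=1.340 V=134.067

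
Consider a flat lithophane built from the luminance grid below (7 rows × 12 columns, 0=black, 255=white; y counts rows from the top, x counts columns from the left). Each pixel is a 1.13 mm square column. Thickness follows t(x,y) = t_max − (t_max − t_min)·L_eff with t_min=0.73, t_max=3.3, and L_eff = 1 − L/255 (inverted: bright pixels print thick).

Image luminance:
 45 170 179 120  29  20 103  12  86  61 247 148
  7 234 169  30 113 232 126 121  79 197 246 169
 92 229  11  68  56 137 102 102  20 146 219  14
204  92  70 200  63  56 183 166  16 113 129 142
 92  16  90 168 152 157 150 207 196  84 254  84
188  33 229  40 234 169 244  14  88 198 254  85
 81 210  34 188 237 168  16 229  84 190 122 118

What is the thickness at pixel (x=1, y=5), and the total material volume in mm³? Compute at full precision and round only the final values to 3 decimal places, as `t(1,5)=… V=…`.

span = t_max - t_min = 3.3 - 0.73 = 2.570
L(1,5) = 33, L_eff = 1 - 33/255 = 0.870588 (inverted)
t(1,5) = 3.3 - 2.570·0.870588 = 1.063
Σt over all 7·12 pixels = 63344/375 ≈ 168.9173333
V = pitch²·Σt = 1.13²·63344/375 = 215.691

t(1,5)=1.063 V=215.691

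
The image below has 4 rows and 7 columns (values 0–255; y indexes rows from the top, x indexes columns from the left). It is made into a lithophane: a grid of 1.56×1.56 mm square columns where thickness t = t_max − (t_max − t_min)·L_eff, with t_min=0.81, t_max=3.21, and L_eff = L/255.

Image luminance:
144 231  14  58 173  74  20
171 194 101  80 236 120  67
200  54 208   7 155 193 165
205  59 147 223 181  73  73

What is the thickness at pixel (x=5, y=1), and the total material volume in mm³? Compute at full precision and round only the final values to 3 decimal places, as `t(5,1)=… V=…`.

span = t_max - t_min = 3.21 - 0.81 = 2.400
L(5,1) = 120, L_eff = 120/255 = 0.470588
t(5,1) = 3.21 - 2.400·0.470588 = 2.081
Σt over all 4·7 pixels = 4739/85 ≈ 55.7529412
V = pitch²·Σt = 1.56²·4739/85 = 135.680

t(5,1)=2.081 V=135.680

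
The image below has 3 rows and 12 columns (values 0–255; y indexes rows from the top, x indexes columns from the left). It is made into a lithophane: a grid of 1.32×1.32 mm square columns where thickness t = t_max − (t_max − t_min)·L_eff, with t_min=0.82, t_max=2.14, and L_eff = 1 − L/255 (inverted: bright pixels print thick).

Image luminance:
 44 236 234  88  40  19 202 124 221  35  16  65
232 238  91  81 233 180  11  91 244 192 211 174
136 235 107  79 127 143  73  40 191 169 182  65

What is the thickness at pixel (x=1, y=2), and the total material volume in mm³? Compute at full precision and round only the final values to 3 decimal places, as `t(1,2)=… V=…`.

span = t_max - t_min = 2.14 - 0.82 = 1.320
L(1,2) = 235, L_eff = 1 - 235/255 = 0.078431 (inverted)
t(1,2) = 2.14 - 1.320·0.078431 = 2.036
Σt over all 3·12 pixels = 116069/2125 ≈ 54.6207059
V = pitch²·Σt = 1.32²·116069/2125 = 95.171

t(1,2)=2.036 V=95.171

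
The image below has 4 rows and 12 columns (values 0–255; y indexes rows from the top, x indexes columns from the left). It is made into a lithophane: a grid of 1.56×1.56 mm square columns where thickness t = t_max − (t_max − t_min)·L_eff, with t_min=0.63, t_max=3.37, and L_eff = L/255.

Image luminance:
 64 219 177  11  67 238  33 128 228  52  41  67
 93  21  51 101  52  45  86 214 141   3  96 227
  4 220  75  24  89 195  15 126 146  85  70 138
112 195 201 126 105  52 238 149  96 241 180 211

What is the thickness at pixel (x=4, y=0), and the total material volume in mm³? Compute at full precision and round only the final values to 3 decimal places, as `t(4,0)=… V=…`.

span = t_max - t_min = 3.37 - 0.63 = 2.740
L(4,0) = 67, L_eff = 67/255 = 0.262745
t(4,0) = 3.37 - 2.740·0.262745 = 2.650
Σt over all 4·12 pixels = 651182/6375 ≈ 102.1461961
V = pitch²·Σt = 1.56²·651182/6375 = 248.583

t(4,0)=2.650 V=248.583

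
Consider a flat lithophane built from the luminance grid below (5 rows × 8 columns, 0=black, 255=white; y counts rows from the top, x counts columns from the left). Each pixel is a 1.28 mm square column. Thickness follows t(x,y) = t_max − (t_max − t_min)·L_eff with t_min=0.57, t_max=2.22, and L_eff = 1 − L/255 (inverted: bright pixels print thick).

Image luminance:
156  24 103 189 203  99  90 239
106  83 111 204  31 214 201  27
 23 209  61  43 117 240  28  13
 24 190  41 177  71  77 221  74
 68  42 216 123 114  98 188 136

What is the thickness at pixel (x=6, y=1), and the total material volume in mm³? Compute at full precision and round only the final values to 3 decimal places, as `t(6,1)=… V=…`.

span = t_max - t_min = 2.22 - 0.57 = 1.650
L(6,1) = 201, L_eff = 1 - 201/255 = 0.211765 (inverted)
t(6,1) = 2.22 - 1.650·0.211765 = 1.871
Σt over all 5·8 pixels = 45087/850 ≈ 53.0435294
V = pitch²·Σt = 1.28²·45087/850 = 86.907

t(6,1)=1.871 V=86.907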